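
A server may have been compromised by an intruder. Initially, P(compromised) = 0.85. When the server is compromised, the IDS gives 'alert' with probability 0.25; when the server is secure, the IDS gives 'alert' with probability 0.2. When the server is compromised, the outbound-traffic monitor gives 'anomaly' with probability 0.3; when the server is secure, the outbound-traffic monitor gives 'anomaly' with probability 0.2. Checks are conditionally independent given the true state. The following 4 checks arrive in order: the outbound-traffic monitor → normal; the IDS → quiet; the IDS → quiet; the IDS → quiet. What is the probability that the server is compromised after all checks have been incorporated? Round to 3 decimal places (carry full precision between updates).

0.803

After the outbound-traffic monitor='normal': P(compromised) = 0.7·0.8500 / (0.7·0.8500 + 0.8·0.1500) ≈ 0.8322
After the IDS='quiet': P(compromised) = 0.75·0.8322 / (0.75·0.8322 + 0.8·0.1678) ≈ 0.8230
After the IDS='quiet': P(compromised) = 0.75·0.8230 / (0.75·0.8230 + 0.8·0.1770) ≈ 0.8134
After the IDS='quiet': P(compromised) = 0.75·0.8134 / (0.75·0.8134 + 0.8·0.1866) ≈ 0.8034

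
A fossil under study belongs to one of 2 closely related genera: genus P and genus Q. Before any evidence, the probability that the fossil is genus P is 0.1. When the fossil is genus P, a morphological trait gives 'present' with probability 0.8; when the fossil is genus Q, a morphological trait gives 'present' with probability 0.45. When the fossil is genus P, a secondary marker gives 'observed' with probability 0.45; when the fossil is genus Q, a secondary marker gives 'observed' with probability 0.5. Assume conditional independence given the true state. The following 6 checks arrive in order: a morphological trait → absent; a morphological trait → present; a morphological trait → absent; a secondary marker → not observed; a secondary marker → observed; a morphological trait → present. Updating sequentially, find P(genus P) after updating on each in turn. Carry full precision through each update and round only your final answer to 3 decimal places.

0.044

Apply Bayes' rule sequentially, carrying P(genus P) forward.
After a morphological trait='absent': P(genus P) = 0.2·0.1000 / (0.2·0.1000 + 0.55·0.9000) ≈ 0.0388
After a morphological trait='present': P(genus P) = 0.8·0.0388 / (0.8·0.0388 + 0.45·0.9612) ≈ 0.0670
After a morphological trait='absent': P(genus P) = 0.2·0.0670 / (0.2·0.0670 + 0.55·0.9330) ≈ 0.0255
After a secondary marker='not observed': P(genus P) = 0.55·0.0255 / (0.55·0.0255 + 0.5·0.9745) ≈ 0.0279
After a secondary marker='observed': P(genus P) = 0.45·0.0279 / (0.45·0.0279 + 0.5·0.9721) ≈ 0.0252
After a morphological trait='present': P(genus P) = 0.8·0.0252 / (0.8·0.0252 + 0.45·0.9748) ≈ 0.0440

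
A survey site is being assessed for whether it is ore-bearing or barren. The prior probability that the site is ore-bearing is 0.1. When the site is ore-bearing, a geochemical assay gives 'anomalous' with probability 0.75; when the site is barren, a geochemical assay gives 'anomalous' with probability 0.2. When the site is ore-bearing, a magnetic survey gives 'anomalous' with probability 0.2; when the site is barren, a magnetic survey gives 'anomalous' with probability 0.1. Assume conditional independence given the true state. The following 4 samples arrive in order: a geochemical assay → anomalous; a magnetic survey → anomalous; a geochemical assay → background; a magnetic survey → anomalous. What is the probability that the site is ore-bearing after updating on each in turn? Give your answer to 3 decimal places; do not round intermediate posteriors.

After a geochemical assay='anomalous': P(ore) = 0.75·0.1000 / (0.75·0.1000 + 0.2·0.9000) ≈ 0.2941
After a magnetic survey='anomalous': P(ore) = 0.2·0.2941 / (0.2·0.2941 + 0.1·0.7059) ≈ 0.4545
After a geochemical assay='background': P(ore) = 0.25·0.4545 / (0.25·0.4545 + 0.8·0.5455) ≈ 0.2066
After a magnetic survey='anomalous': P(ore) = 0.2·0.2066 / (0.2·0.2066 + 0.1·0.7934) ≈ 0.3425

0.342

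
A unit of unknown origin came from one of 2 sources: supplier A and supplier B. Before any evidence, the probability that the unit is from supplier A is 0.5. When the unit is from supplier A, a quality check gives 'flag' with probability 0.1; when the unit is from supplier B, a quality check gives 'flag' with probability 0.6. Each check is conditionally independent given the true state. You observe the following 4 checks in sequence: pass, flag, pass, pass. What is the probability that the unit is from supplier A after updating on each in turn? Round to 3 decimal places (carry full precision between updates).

After 'pass': P(supplier A) = 0.9·0.5000 / (0.9·0.5000 + 0.4·0.5000) ≈ 0.6923
After 'flag': P(supplier A) = 0.1·0.6923 / (0.1·0.6923 + 0.6·0.3077) ≈ 0.2727
After 'pass': P(supplier A) = 0.9·0.2727 / (0.9·0.2727 + 0.4·0.7273) ≈ 0.4576
After 'pass': P(supplier A) = 0.9·0.4576 / (0.9·0.4576 + 0.4·0.5424) ≈ 0.6550

0.655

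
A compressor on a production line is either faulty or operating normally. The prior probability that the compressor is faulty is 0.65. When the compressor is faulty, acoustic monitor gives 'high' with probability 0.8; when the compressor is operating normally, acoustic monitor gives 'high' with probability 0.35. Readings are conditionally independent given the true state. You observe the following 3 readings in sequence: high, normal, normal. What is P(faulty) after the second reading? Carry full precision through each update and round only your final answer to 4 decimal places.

0.5664

After 'high': P(faulty) = 0.8·0.6500 / (0.8·0.6500 + 0.35·0.3500) ≈ 0.8093
After 'normal': P(faulty) = 0.2·0.8093 / (0.2·0.8093 + 0.65·0.1907) ≈ 0.5664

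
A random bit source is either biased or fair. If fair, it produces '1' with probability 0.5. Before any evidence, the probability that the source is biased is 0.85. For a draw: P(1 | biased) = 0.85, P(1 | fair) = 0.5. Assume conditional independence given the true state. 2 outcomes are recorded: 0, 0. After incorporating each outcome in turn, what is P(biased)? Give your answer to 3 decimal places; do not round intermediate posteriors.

0.338

After '0': P(biased) = 0.15·0.8500 / (0.15·0.8500 + 0.5·0.1500) ≈ 0.6296
After '0': P(biased) = 0.15·0.6296 / (0.15·0.6296 + 0.5·0.3704) ≈ 0.3377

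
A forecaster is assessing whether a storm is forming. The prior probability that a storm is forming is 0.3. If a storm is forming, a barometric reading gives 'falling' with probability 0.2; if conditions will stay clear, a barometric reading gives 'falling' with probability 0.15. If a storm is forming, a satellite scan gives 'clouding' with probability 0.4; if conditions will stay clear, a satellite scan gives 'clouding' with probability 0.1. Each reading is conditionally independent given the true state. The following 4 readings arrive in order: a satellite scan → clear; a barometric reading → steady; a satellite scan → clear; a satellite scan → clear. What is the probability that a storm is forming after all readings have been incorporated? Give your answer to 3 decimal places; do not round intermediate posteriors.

0.107

After a satellite scan='clear': P(storm) = 0.6·0.3000 / (0.6·0.3000 + 0.9·0.7000) ≈ 0.2222
After a barometric reading='steady': P(storm) = 0.8·0.2222 / (0.8·0.2222 + 0.85·0.7778) ≈ 0.2119
After a satellite scan='clear': P(storm) = 0.6·0.2119 / (0.6·0.2119 + 0.9·0.7881) ≈ 0.1520
After a satellite scan='clear': P(storm) = 0.6·0.1520 / (0.6·0.1520 + 0.9·0.8480) ≈ 0.1068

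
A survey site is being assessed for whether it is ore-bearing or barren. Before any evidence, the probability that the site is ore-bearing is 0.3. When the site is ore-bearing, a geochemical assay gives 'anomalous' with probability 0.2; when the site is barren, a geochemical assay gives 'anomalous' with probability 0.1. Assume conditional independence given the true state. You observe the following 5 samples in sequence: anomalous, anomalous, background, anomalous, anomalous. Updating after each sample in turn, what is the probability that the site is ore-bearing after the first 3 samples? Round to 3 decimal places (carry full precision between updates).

0.604

Each posterior becomes the prior for the next update.
After 'anomalous': P(ore) = 0.2·0.3000 / (0.2·0.3000 + 0.1·0.7000) ≈ 0.4615
After 'anomalous': P(ore) = 0.2·0.4615 / (0.2·0.4615 + 0.1·0.5385) ≈ 0.6316
After 'background': P(ore) = 0.8·0.6316 / (0.8·0.6316 + 0.9·0.3684) ≈ 0.6038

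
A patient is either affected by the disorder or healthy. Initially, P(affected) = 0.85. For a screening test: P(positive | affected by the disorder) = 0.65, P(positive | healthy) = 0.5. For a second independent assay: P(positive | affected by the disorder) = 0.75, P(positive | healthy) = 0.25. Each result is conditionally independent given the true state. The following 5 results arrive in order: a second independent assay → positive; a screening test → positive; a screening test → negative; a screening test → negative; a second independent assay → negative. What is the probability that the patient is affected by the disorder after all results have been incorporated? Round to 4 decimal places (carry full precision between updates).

After a second independent assay='positive': P(affected) = 0.75·0.8500 / (0.75·0.8500 + 0.25·0.1500) ≈ 0.9444
After a screening test='positive': P(affected) = 0.65·0.9444 / (0.65·0.9444 + 0.5·0.0556) ≈ 0.9567
After a screening test='negative': P(affected) = 0.35·0.9567 / (0.35·0.9567 + 0.5·0.0433) ≈ 0.9393
After a screening test='negative': P(affected) = 0.35·0.9393 / (0.35·0.9393 + 0.5·0.0607) ≈ 0.9155
After a second independent assay='negative': P(affected) = 0.25·0.9155 / (0.25·0.9155 + 0.75·0.0845) ≈ 0.7831

0.7831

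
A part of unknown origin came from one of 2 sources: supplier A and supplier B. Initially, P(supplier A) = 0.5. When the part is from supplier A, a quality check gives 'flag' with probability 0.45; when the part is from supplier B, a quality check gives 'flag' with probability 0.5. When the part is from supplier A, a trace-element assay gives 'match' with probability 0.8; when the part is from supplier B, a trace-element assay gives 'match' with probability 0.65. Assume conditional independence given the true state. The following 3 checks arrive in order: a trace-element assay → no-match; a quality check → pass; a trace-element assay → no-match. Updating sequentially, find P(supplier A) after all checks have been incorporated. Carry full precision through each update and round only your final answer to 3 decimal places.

0.264

After a trace-element assay='no-match': P(supplier A) = 0.2·0.5000 / (0.2·0.5000 + 0.35·0.5000) ≈ 0.3636
After a quality check='pass': P(supplier A) = 0.55·0.3636 / (0.55·0.3636 + 0.5·0.6364) ≈ 0.3860
After a trace-element assay='no-match': P(supplier A) = 0.2·0.3860 / (0.2·0.3860 + 0.35·0.6140) ≈ 0.2643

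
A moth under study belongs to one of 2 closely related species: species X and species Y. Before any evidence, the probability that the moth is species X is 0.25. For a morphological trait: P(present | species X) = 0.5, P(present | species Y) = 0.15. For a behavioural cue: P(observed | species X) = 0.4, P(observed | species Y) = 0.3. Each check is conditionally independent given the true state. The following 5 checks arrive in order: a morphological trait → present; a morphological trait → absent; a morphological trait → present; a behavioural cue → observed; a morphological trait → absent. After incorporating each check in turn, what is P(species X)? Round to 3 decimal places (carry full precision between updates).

After a morphological trait='present': P(species X) = 0.5·0.2500 / (0.5·0.2500 + 0.15·0.7500) ≈ 0.5263
After a morphological trait='absent': P(species X) = 0.5·0.5263 / (0.5·0.5263 + 0.85·0.4737) ≈ 0.3953
After a morphological trait='present': P(species X) = 0.5·0.3953 / (0.5·0.3953 + 0.15·0.6047) ≈ 0.6854
After a behavioural cue='observed': P(species X) = 0.4·0.6854 / (0.4·0.6854 + 0.3·0.3146) ≈ 0.7439
After a morphological trait='absent': P(species X) = 0.5·0.7439 / (0.5·0.7439 + 0.85·0.2561) ≈ 0.6308

0.631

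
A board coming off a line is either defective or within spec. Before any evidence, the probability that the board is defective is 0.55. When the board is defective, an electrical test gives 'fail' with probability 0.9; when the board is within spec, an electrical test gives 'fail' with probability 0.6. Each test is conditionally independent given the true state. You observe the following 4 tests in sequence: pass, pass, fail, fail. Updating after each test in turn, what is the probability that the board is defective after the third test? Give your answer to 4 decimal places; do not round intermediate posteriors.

0.1028

Each posterior becomes the prior for the next update.
After 'pass': P(defective) = 0.1·0.5500 / (0.1·0.5500 + 0.4·0.4500) ≈ 0.2340
After 'pass': P(defective) = 0.1·0.2340 / (0.1·0.2340 + 0.4·0.7660) ≈ 0.0710
After 'fail': P(defective) = 0.9·0.0710 / (0.9·0.0710 + 0.6·0.9290) ≈ 0.1028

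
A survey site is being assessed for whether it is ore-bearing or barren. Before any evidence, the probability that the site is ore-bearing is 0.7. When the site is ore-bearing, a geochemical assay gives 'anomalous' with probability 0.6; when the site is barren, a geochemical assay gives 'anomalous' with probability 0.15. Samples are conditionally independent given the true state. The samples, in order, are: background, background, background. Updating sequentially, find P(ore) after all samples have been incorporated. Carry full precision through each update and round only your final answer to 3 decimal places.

After 'background': P(ore) = 0.4·0.7000 / (0.4·0.7000 + 0.85·0.3000) ≈ 0.5234
After 'background': P(ore) = 0.4·0.5234 / (0.4·0.5234 + 0.85·0.4766) ≈ 0.3407
After 'background': P(ore) = 0.4·0.3407 / (0.4·0.3407 + 0.85·0.6593) ≈ 0.1956

0.196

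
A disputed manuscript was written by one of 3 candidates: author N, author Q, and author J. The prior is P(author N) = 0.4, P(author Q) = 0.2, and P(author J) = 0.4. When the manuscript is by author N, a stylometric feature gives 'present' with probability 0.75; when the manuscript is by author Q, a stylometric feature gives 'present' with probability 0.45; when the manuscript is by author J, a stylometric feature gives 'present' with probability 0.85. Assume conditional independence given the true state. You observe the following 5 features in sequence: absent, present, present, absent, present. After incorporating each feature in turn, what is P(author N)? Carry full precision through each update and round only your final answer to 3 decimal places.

0.489

Apply Bayes' rule sequentially, carrying P(author N) forward.
After 'absent': normaliser = 0.25·0.4000 + 0.55·0.2000 + 0.15·0.4000; P(author N) ≈ 0.3704, P(author Q) ≈ 0.4074, P(author J) ≈ 0.2222
After 'present': normaliser = 0.75·0.3704 + 0.45·0.4074 + 0.85·0.2222; P(author N) ≈ 0.4274, P(author Q) ≈ 0.2821, P(author J) ≈ 0.2906
After 'present': normaliser = 0.75·0.4274 + 0.45·0.2821 + 0.85·0.2906; P(author N) ≈ 0.4615, P(author Q) ≈ 0.1828, P(author J) ≈ 0.3557
After 'absent': normaliser = 0.25·0.4615 + 0.55·0.1828 + 0.15·0.3557; P(author N) ≈ 0.4285, P(author Q) ≈ 0.3733, P(author J) ≈ 0.1981
After 'present': normaliser = 0.75·0.4285 + 0.45·0.3733 + 0.85·0.1981; P(author N) ≈ 0.4886, P(author Q) ≈ 0.2554, P(author J) ≈ 0.2560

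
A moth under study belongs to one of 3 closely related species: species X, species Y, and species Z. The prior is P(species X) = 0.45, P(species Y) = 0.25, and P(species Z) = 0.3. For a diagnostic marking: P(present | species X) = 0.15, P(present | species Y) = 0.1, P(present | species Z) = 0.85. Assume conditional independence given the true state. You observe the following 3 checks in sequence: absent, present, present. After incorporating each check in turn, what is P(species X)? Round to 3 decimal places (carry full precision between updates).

0.198

Apply Bayes' rule sequentially, carrying P(species X) forward.
After 'absent': normaliser = 0.85·0.4500 + 0.9·0.2500 + 0.15·0.3000; P(species X) ≈ 0.5862, P(species Y) ≈ 0.3448, P(species Z) ≈ 0.0690
After 'present': normaliser = 0.15·0.5862 + 0.1·0.3448 + 0.85·0.0690; P(species X) ≈ 0.4857, P(species Y) ≈ 0.1905, P(species Z) ≈ 0.3238
After 'present': normaliser = 0.15·0.4857 + 0.1·0.1905 + 0.85·0.3238; P(species X) ≈ 0.1984, P(species Y) ≈ 0.0519, P(species Z) ≈ 0.7497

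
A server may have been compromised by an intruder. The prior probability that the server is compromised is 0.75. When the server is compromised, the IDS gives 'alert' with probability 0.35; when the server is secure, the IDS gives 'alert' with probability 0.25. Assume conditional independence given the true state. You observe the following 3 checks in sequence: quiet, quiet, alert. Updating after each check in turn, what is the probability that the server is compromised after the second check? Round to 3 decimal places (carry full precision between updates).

After 'quiet': P(compromised) = 0.65·0.7500 / (0.65·0.7500 + 0.75·0.2500) ≈ 0.7222
After 'quiet': P(compromised) = 0.65·0.7222 / (0.65·0.7222 + 0.75·0.2778) ≈ 0.6926

0.693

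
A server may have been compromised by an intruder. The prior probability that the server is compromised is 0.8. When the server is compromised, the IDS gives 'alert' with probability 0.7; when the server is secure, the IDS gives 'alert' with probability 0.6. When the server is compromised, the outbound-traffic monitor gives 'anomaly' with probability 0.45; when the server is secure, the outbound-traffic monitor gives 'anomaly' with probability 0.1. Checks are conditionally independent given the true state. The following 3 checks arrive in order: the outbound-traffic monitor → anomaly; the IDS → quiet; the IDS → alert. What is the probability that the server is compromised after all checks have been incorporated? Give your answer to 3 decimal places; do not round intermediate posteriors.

0.940

After the outbound-traffic monitor='anomaly': P(compromised) = 0.45·0.8000 / (0.45·0.8000 + 0.1·0.2000) ≈ 0.9474
After the IDS='quiet': P(compromised) = 0.3·0.9474 / (0.3·0.9474 + 0.4·0.0526) ≈ 0.9310
After the IDS='alert': P(compromised) = 0.7·0.9310 / (0.7·0.9310 + 0.6·0.0690) ≈ 0.9403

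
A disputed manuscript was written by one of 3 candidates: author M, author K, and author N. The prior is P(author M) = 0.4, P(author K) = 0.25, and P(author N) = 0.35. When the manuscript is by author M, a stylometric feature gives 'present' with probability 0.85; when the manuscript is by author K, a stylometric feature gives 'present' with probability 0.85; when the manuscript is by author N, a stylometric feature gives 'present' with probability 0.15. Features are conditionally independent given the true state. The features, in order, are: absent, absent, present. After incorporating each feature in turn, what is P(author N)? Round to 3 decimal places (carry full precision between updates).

After 'absent': normaliser = 0.15·0.4000 + 0.15·0.2500 + 0.85·0.3500; P(author M) ≈ 0.1519, P(author K) ≈ 0.0949, P(author N) ≈ 0.7532
After 'absent': normaliser = 0.15·0.1519 + 0.15·0.0949 + 0.85·0.7532; P(author M) ≈ 0.0336, P(author K) ≈ 0.0210, P(author N) ≈ 0.9453
After 'present': normaliser = 0.85·0.0336 + 0.85·0.0210 + 0.15·0.9453; P(author M) ≈ 0.1519, P(author K) ≈ 0.0949, P(author N) ≈ 0.7532

0.753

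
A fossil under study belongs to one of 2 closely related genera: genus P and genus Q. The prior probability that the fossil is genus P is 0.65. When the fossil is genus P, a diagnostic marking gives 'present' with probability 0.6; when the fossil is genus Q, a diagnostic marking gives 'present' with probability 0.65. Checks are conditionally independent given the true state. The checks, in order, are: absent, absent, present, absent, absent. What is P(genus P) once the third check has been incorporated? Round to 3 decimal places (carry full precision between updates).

0.691

After 'absent': P(genus P) = 0.4·0.6500 / (0.4·0.6500 + 0.35·0.3500) ≈ 0.6797
After 'absent': P(genus P) = 0.4·0.6797 / (0.4·0.6797 + 0.35·0.3203) ≈ 0.7081
After 'present': P(genus P) = 0.6·0.7081 / (0.6·0.7081 + 0.65·0.2919) ≈ 0.6913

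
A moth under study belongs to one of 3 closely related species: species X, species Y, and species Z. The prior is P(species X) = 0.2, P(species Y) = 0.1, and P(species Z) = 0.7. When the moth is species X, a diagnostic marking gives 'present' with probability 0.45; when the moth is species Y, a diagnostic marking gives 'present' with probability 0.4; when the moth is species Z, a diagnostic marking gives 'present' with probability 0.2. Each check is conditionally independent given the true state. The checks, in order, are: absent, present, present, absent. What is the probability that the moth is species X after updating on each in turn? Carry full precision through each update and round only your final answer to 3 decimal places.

0.341

After 'absent': normaliser = 0.55·0.2000 + 0.6·0.1000 + 0.8·0.7000; P(species X) ≈ 0.1507, P(species Y) ≈ 0.0822, P(species Z) ≈ 0.7671
After 'present': normaliser = 0.45·0.1507 + 0.4·0.0822 + 0.2·0.7671; P(species X) ≈ 0.2668, P(species Y) ≈ 0.1294, P(species Z) ≈ 0.6038
After 'present': normaliser = 0.45·0.2668 + 0.4·0.1294 + 0.2·0.6038; P(species X) ≈ 0.4104, P(species Y) ≈ 0.1769, P(species Z) ≈ 0.4127
After 'absent': normaliser = 0.55·0.4104 + 0.6·0.1769 + 0.8·0.4127; P(species X) ≈ 0.3410, P(species Y) ≈ 0.1603, P(species Z) ≈ 0.4987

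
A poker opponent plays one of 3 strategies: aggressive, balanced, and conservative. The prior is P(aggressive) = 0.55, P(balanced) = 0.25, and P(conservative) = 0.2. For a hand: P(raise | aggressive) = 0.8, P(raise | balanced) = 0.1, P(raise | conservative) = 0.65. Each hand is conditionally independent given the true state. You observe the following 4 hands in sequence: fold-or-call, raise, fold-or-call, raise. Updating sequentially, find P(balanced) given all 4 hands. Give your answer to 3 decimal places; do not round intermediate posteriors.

After 'fold-or-call': normaliser = 0.2·0.5500 + 0.9·0.2500 + 0.35·0.2000; P(aggressive) ≈ 0.2716, P(balanced) ≈ 0.5556, P(conservative) ≈ 0.1728
After 'raise': normaliser = 0.8·0.2716 + 0.1·0.5556 + 0.65·0.1728; P(aggressive) ≈ 0.5641, P(balanced) ≈ 0.1442, P(conservative) ≈ 0.2917
After 'fold-or-call': normaliser = 0.2·0.5641 + 0.9·0.1442 + 0.35·0.2917; P(aggressive) ≈ 0.3273, P(balanced) ≈ 0.3766, P(conservative) ≈ 0.2961
After 'raise': normaliser = 0.8·0.3273 + 0.1·0.3766 + 0.65·0.2961; P(aggressive) ≈ 0.5322, P(balanced) ≈ 0.0765, P(conservative) ≈ 0.3913

0.077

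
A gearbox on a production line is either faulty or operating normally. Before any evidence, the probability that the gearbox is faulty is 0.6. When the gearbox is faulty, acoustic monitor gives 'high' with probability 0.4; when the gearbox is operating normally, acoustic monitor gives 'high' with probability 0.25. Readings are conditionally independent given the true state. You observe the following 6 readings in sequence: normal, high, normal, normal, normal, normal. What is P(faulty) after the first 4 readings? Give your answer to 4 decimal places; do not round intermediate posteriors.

0.5513

After 'normal': P(faulty) = 0.6·0.6000 / (0.6·0.6000 + 0.75·0.4000) ≈ 0.5455
After 'high': P(faulty) = 0.4·0.5455 / (0.4·0.5455 + 0.25·0.4545) ≈ 0.6575
After 'normal': P(faulty) = 0.6·0.6575 / (0.6·0.6575 + 0.75·0.3425) ≈ 0.6057
After 'normal': P(faulty) = 0.6·0.6057 / (0.6·0.6057 + 0.75·0.3943) ≈ 0.5513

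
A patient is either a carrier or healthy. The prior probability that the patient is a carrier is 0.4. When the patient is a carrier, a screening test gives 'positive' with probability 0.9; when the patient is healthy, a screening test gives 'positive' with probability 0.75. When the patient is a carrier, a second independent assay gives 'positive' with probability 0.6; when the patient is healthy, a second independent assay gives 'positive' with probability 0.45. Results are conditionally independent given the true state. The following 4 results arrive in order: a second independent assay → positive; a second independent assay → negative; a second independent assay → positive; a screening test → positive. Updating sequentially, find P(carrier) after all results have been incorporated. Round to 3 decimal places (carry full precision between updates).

0.508

After a second independent assay='positive': P(carrier) = 0.6·0.4000 / (0.6·0.4000 + 0.45·0.6000) ≈ 0.4706
After a second independent assay='negative': P(carrier) = 0.4·0.4706 / (0.4·0.4706 + 0.55·0.5294) ≈ 0.3926
After a second independent assay='positive': P(carrier) = 0.6·0.3926 / (0.6·0.3926 + 0.45·0.6074) ≈ 0.4629
After a screening test='positive': P(carrier) = 0.9·0.4629 / (0.9·0.4629 + 0.75·0.5371) ≈ 0.5084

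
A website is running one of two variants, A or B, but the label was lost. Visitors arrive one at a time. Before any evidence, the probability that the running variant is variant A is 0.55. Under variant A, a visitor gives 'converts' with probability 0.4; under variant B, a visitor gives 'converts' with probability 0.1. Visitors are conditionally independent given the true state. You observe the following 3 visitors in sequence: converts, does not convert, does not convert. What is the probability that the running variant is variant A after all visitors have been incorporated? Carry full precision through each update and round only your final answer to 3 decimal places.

0.685

After 'converts': P(A) = 0.4·0.5500 / (0.4·0.5500 + 0.1·0.4500) ≈ 0.8302
After 'does not convert': P(A) = 0.6·0.8302 / (0.6·0.8302 + 0.9·0.1698) ≈ 0.7652
After 'does not convert': P(A) = 0.6·0.7652 / (0.6·0.7652 + 0.9·0.2348) ≈ 0.6848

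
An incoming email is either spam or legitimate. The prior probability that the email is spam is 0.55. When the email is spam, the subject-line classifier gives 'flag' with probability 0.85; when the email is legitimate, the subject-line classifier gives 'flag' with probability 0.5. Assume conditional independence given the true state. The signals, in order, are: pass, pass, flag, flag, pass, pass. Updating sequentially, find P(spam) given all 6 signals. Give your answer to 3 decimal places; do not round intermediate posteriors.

After 'pass': P(spam) = 0.15·0.5500 / (0.15·0.5500 + 0.5·0.4500) ≈ 0.2683
After 'pass': P(spam) = 0.15·0.2683 / (0.15·0.2683 + 0.5·0.7317) ≈ 0.0991
After 'flag': P(spam) = 0.85·0.0991 / (0.85·0.0991 + 0.5·0.9009) ≈ 0.1575
After 'flag': P(spam) = 0.85·0.1575 / (0.85·0.1575 + 0.5·0.8425) ≈ 0.2412
After 'pass': P(spam) = 0.15·0.2412 / (0.15·0.2412 + 0.5·0.7588) ≈ 0.0871
After 'pass': P(spam) = 0.15·0.0871 / (0.15·0.0871 + 0.5·0.9129) ≈ 0.0278

0.028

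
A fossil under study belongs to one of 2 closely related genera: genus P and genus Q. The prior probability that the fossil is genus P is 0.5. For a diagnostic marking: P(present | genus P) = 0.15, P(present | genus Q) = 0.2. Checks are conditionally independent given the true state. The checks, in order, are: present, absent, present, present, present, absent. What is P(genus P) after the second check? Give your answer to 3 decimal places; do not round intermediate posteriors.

Apply Bayes' rule sequentially, carrying P(genus P) forward.
After 'present': P(genus P) = 0.15·0.5000 / (0.15·0.5000 + 0.2·0.5000) ≈ 0.4286
After 'absent': P(genus P) = 0.85·0.4286 / (0.85·0.4286 + 0.8·0.5714) ≈ 0.4435

0.443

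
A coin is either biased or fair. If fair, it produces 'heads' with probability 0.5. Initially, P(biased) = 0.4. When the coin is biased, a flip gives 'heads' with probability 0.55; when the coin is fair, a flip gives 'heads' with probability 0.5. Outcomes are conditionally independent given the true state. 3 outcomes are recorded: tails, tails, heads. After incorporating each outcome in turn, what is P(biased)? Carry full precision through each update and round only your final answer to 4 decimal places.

Each posterior becomes the prior for the next update.
After 'tails': P(biased) = 0.45·0.4000 / (0.45·0.4000 + 0.5·0.6000) ≈ 0.3750
After 'tails': P(biased) = 0.45·0.3750 / (0.45·0.3750 + 0.5·0.6250) ≈ 0.3506
After 'heads': P(biased) = 0.55·0.3506 / (0.55·0.3506 + 0.5·0.6494) ≈ 0.3726

0.3726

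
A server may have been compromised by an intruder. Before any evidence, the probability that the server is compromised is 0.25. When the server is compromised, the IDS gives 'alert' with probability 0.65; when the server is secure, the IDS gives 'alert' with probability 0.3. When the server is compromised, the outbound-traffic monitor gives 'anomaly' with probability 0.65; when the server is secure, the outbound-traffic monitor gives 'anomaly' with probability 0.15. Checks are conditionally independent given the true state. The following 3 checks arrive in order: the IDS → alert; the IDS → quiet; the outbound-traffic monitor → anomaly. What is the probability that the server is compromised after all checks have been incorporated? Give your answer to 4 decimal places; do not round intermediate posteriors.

0.6101

After the IDS='alert': P(compromised) = 0.65·0.2500 / (0.65·0.2500 + 0.3·0.7500) ≈ 0.4194
After the IDS='quiet': P(compromised) = 0.35·0.4194 / (0.35·0.4194 + 0.7·0.5806) ≈ 0.2653
After the outbound-traffic monitor='anomaly': P(compromised) = 0.65·0.2653 / (0.65·0.2653 + 0.15·0.7347) ≈ 0.6101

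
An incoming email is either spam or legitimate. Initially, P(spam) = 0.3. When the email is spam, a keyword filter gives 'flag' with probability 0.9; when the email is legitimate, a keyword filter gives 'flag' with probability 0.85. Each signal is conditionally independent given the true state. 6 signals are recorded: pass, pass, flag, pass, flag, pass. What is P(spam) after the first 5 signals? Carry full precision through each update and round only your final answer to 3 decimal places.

After 'pass': P(spam) = 0.1·0.3000 / (0.1·0.3000 + 0.15·0.7000) ≈ 0.2222
After 'pass': P(spam) = 0.1·0.2222 / (0.1·0.2222 + 0.15·0.7778) ≈ 0.1600
After 'flag': P(spam) = 0.9·0.1600 / (0.9·0.1600 + 0.85·0.8400) ≈ 0.1678
After 'pass': P(spam) = 0.1·0.1678 / (0.1·0.1678 + 0.15·0.8322) ≈ 0.1185
After 'flag': P(spam) = 0.9·0.1185 / (0.9·0.1185 + 0.85·0.8815) ≈ 0.1246

0.125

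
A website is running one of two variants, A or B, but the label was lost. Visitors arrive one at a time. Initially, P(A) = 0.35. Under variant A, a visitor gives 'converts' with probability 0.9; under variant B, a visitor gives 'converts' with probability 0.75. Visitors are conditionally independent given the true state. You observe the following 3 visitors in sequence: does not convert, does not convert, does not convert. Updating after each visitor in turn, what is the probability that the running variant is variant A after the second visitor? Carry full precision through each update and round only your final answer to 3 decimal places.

0.079

After 'does not convert': P(A) = 0.1·0.3500 / (0.1·0.3500 + 0.25·0.6500) ≈ 0.1772
After 'does not convert': P(A) = 0.1·0.1772 / (0.1·0.1772 + 0.25·0.8228) ≈ 0.0793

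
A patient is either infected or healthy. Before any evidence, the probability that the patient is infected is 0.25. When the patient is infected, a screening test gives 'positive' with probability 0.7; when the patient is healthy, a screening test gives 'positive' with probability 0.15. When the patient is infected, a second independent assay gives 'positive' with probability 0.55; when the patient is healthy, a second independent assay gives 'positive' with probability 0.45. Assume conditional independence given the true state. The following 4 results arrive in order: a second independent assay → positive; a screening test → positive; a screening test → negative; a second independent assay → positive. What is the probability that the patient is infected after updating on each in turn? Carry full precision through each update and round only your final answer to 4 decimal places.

After a second independent assay='positive': P(infected) = 0.55·0.2500 / (0.55·0.2500 + 0.45·0.7500) ≈ 0.2895
After a screening test='positive': P(infected) = 0.7·0.2895 / (0.7·0.2895 + 0.15·0.7105) ≈ 0.6553
After a screening test='negative': P(infected) = 0.3·0.6553 / (0.3·0.6553 + 0.85·0.3447) ≈ 0.4016
After a second independent assay='positive': P(infected) = 0.55·0.4016 / (0.55·0.4016 + 0.45·0.5984) ≈ 0.4506

0.4506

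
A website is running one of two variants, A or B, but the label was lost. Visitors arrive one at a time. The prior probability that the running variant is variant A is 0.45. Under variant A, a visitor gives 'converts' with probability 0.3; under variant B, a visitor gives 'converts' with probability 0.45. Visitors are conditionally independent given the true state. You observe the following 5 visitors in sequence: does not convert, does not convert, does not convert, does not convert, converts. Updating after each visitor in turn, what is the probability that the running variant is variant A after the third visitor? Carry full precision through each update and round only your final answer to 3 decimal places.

Each posterior becomes the prior for the next update.
After 'does not convert': P(A) = 0.7·0.4500 / (0.7·0.4500 + 0.55·0.5500) ≈ 0.5101
After 'does not convert': P(A) = 0.7·0.5101 / (0.7·0.5101 + 0.55·0.4899) ≈ 0.5700
After 'does not convert': P(A) = 0.7·0.5700 / (0.7·0.5700 + 0.55·0.4300) ≈ 0.6278

0.628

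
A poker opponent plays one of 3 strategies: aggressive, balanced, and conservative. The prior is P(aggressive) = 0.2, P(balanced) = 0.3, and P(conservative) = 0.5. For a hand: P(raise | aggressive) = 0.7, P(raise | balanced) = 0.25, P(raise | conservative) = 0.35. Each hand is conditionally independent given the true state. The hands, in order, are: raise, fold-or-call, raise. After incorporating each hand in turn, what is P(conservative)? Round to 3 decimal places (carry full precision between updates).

After 'raise': normaliser = 0.7·0.2000 + 0.25·0.3000 + 0.35·0.5000; P(aggressive) ≈ 0.3590, P(balanced) ≈ 0.1923, P(conservative) ≈ 0.4487
After 'fold-or-call': normaliser = 0.3·0.3590 + 0.75·0.1923 + 0.65·0.4487; P(aggressive) ≈ 0.1981, P(balanced) ≈ 0.2653, P(conservative) ≈ 0.5366
After 'raise': normaliser = 0.7·0.1981 + 0.25·0.2653 + 0.35·0.5366; P(aggressive) ≈ 0.3530, P(balanced) ≈ 0.1689, P(conservative) ≈ 0.4781

0.478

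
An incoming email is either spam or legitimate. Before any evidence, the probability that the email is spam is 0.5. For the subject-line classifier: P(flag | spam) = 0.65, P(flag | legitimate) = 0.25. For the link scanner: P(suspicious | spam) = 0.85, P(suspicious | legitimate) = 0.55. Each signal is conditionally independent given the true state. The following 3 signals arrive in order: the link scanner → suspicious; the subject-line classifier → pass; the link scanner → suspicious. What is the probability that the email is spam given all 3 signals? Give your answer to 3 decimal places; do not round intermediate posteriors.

0.527

After the link scanner='suspicious': P(spam) = 0.85·0.5000 / (0.85·0.5000 + 0.55·0.5000) ≈ 0.6071
After the subject-line classifier='pass': P(spam) = 0.35·0.6071 / (0.35·0.6071 + 0.75·0.3929) ≈ 0.4190
After the link scanner='suspicious': P(spam) = 0.85·0.4190 / (0.85·0.4190 + 0.55·0.5810) ≈ 0.5271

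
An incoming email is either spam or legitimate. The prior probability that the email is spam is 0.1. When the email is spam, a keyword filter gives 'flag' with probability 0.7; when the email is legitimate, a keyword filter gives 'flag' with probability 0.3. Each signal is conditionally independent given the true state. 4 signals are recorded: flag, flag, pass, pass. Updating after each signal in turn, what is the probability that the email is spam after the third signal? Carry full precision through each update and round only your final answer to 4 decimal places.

0.2059

After 'flag': P(spam) = 0.7·0.1000 / (0.7·0.1000 + 0.3·0.9000) ≈ 0.2059
After 'flag': P(spam) = 0.7·0.2059 / (0.7·0.2059 + 0.3·0.7941) ≈ 0.3769
After 'pass': P(spam) = 0.3·0.3769 / (0.3·0.3769 + 0.7·0.6231) ≈ 0.2059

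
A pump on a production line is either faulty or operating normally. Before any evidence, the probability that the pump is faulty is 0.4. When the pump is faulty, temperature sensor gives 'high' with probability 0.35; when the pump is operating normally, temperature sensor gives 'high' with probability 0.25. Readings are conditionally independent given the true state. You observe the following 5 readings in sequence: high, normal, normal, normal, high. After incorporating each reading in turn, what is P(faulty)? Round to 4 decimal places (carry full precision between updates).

0.4596

Each posterior becomes the prior for the next update.
After 'high': P(faulty) = 0.35·0.4000 / (0.35·0.4000 + 0.25·0.6000) ≈ 0.4828
After 'normal': P(faulty) = 0.65·0.4828 / (0.65·0.4828 + 0.75·0.5172) ≈ 0.4472
After 'normal': P(faulty) = 0.65·0.4472 / (0.65·0.4472 + 0.75·0.5528) ≈ 0.4121
After 'normal': P(faulty) = 0.65·0.4121 / (0.65·0.4121 + 0.75·0.5879) ≈ 0.3779
After 'high': P(faulty) = 0.35·0.3779 / (0.35·0.3779 + 0.25·0.6221) ≈ 0.4596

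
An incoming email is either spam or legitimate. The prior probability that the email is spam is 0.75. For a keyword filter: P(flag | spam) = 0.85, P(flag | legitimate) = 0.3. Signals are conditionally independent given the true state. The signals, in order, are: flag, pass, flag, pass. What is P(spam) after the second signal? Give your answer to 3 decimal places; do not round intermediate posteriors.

0.646

After 'flag': P(spam) = 0.85·0.7500 / (0.85·0.7500 + 0.3·0.2500) ≈ 0.8947
After 'pass': P(spam) = 0.15·0.8947 / (0.15·0.8947 + 0.7·0.1053) ≈ 0.6456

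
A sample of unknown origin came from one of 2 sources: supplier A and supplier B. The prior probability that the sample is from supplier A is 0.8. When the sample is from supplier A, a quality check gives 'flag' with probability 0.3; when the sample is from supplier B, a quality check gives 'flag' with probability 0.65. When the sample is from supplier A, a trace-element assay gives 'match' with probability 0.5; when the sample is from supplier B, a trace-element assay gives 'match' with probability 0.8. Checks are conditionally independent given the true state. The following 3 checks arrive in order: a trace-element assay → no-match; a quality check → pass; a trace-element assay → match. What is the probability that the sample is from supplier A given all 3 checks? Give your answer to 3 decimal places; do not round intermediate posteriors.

After a trace-element assay='no-match': P(supplier A) = 0.5·0.8000 / (0.5·0.8000 + 0.2·0.2000) ≈ 0.9091
After a quality check='pass': P(supplier A) = 0.7·0.9091 / (0.7·0.9091 + 0.35·0.0909) ≈ 0.9524
After a trace-element assay='match': P(supplier A) = 0.5·0.9524 / (0.5·0.9524 + 0.8·0.0476) ≈ 0.9259

0.926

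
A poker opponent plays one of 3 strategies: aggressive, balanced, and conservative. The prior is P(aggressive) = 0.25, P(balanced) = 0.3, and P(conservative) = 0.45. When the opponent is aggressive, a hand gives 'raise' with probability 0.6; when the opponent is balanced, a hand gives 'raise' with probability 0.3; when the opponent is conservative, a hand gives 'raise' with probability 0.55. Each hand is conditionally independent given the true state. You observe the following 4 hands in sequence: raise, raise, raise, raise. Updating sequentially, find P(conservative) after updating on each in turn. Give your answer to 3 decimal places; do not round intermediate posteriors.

0.542

Apply Bayes' rule sequentially, carrying P(conservative) forward.
After 'raise': normaliser = 0.6·0.2500 + 0.3·0.3000 + 0.55·0.4500; P(aggressive) ≈ 0.3077, P(balanced) ≈ 0.1846, P(conservative) ≈ 0.5077
After 'raise': normaliser = 0.6·0.3077 + 0.3·0.1846 + 0.55·0.5077; P(aggressive) ≈ 0.3556, P(balanced) ≈ 0.1067, P(conservative) ≈ 0.5378
After 'raise': normaliser = 0.6·0.3556 + 0.3·0.1067 + 0.55·0.5378; P(aggressive) ≈ 0.3943, P(balanced) ≈ 0.0591, P(conservative) ≈ 0.5466
After 'raise': normaliser = 0.6·0.3943 + 0.3·0.0591 + 0.55·0.5466; P(aggressive) ≈ 0.4263, P(balanced) ≈ 0.0320, P(conservative) ≈ 0.5418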